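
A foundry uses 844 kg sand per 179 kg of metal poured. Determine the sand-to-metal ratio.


Formula: Sand-to-Metal Ratio = W_sand / W_metal
Ratio = 844 kg / 179 kg = 4.7151

Answer: 4.7151


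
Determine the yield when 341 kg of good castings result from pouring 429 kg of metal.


Formula: Casting Yield = (W_good / W_total) * 100
Yield = (341 kg / 429 kg) * 100 = 79.4872%

Answer: 79.4872%


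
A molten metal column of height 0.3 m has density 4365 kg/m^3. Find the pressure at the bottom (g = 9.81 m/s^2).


Formula: P = rho * g * h
rho * g = 4365 * 9.81 = 42820.65 N/m^3
P = 42820.65 * 0.3 = 12846.1950 Pa

12846.1950 Pa


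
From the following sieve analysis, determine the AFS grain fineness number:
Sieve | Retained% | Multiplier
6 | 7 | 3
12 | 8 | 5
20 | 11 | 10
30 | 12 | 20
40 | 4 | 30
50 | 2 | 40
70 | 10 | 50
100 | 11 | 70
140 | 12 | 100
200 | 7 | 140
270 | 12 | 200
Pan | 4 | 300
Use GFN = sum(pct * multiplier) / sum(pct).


Formula: GFN = sum(pct * multiplier) / sum(pct)
sum(pct * multiplier) = 7661
sum(pct) = 100
GFN = 7661 / 100 = 76.61


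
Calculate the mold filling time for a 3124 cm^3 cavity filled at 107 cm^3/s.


Formula: t_fill = V_mold / Q_flow
t = 3124 cm^3 / 107 cm^3/s = 29.1963 s


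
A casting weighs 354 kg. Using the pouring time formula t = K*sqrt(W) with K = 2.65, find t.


Formula: t = K * sqrt(W)
sqrt(W) = sqrt(354) = 18.81489
t = 2.65 * 18.81489 = 49.8595 s


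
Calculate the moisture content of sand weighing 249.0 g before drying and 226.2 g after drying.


Formula: MC = (W_wet - W_dry) / W_wet * 100
Water mass = 249.0 - 226.2 = 22.8 g
MC = 22.8 / 249.0 * 100 = 9.1566%

9.1566%


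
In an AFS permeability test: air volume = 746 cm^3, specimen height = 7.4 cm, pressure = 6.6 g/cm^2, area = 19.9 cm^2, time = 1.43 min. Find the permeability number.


Formula: Permeability Number P = (V * H) / (p * A * t)
Numerator: V * H = 746 * 7.4 = 5520.4
Denominator: p * A * t = 6.6 * 19.9 * 1.43 = 187.8162
P = 5520.4 / 187.8162 = 29.3926

Answer: 29.3926


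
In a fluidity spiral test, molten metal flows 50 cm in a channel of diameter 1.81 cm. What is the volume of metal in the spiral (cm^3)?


Formula: V = pi * (d/2)^2 * L  (cylinder volume)
Radius = 1.81/2 = 0.905 cm
V = pi * 0.905^2 * 50 = 128.6521 cm^3

128.6521 cm^3


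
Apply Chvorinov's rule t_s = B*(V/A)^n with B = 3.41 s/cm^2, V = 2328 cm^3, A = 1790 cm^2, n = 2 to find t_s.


Formula: t_s = B * (V/A)^n  (Chvorinov's rule, n=2)
Modulus M = V/A = 2328/1790 = 1.300559 cm
M^2 = 1.300559^2 = 1.691454 cm^2
t_s = 3.41 * 1.691454 = 5.7679 s

Answer: 5.7679 s


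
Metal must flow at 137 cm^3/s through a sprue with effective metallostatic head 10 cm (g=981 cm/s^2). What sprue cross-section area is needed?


Formula: v = sqrt(2*g*h), A = Q/v
Velocity: v = sqrt(2 * 981 * 10) = sqrt(19620) = 140.0714 cm/s
Sprue area: A = Q / v = 137 / 140.0714 = 0.9781 cm^2

Final answer: 0.9781 cm^2


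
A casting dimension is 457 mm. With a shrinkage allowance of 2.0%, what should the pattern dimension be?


Formula: L_pattern = L_casting * (1 + shrinkage_rate/100)
Shrinkage factor = 1 + 2.0/100 = 1.02
L_pattern = 457 mm * 1.02 = 466.1400 mm

466.1400 mm


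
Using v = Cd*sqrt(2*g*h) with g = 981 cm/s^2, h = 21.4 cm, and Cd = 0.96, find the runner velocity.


Formula: v = Cd * sqrt(2 * g * h)  (Torricelli with discharge coefficient)
2*g*h = 2 * 981 * 21.4 = 41986.8 cm^2/s^2
sqrt(41986.8) = 204.90681 cm/s
v = 0.96 * 204.90681 = 196.7105 cm/s

196.7105 cm/s


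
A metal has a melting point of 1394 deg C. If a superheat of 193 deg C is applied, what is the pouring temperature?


Formula: T_pour = T_melt + Superheat
T_pour = 1394 + 193 = 1587 deg C

Answer: 1587 deg C


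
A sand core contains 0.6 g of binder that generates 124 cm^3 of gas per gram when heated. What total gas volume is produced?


Formula: V_gas = W_binder * gas_evolution_rate
V = 0.6 g * 124 cm^3/g = 74.4000 cm^3


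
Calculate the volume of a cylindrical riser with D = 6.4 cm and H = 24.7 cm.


Formula: V = pi * (D/2)^2 * H  (cylinder volume)
Radius = D/2 = 6.4/2 = 3.2 cm
V = pi * 3.2^2 * 24.7 = 794.5967 cm^3

Final answer: 794.5967 cm^3


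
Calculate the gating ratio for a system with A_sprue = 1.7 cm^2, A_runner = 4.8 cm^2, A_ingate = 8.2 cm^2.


Sprue:Runner:Ingate = 1 : 4.8/1.7 : 8.2/1.7 = 1:2.82:4.82

1:2.82:4.82


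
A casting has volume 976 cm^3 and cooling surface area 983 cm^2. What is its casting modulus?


Formula: Casting Modulus M = V / A
M = 976 cm^3 / 983 cm^2 = 0.9929 cm

Answer: 0.9929 cm


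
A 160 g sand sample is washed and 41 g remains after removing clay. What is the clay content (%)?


Formula: Clay% = (W_total - W_washed) / W_total * 100
Clay mass = 160 - 41 = 119 g
Clay% = 119 / 160 * 100 = 74.3750%

74.3750%


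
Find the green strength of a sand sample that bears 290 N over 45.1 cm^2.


Formula: Compressive Strength = Force / Area
Strength = 290 N / 45.1 cm^2 = 6.4302 N/cm^2


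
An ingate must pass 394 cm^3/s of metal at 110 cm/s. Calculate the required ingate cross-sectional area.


Formula: A_ingate = Q / v  (continuity equation)
A = 394 cm^3/s / 110 cm/s = 3.5818 cm^2

Answer: 3.5818 cm^2


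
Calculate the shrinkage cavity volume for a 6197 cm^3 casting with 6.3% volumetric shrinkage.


Formula: V_shrink = V_casting * shrinkage_pct / 100
V_shrink = 6197 cm^3 * 6.3 / 100 = 390.4110 cm^3


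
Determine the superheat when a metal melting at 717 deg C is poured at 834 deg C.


Formula: Superheat = T_pour - T_melt
Superheat = 834 - 717 = 117 deg C


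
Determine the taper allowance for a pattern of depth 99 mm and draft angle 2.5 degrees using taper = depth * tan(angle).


Formula: taper = depth * tan(draft_angle)
tan(2.5 deg) = 0.0436609
taper = 99 mm * 0.0436609 = 4.3224 mm

Final answer: 4.3224 mm


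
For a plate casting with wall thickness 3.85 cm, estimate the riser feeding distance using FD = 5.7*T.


Formula: FD = 5.7 * T  (riser feeding-distance rule)
FD = 5.7 * 3.85 cm = 21.9450 cm

21.9450 cm


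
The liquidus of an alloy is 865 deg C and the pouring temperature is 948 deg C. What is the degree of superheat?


Formula: Superheat = T_pour - T_melt
Superheat = 948 - 865 = 83 deg C

Answer: 83 deg C


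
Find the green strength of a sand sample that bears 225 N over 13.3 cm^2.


Formula: Compressive Strength = Force / Area
Strength = 225 N / 13.3 cm^2 = 16.9173 N/cm^2

16.9173 N/cm^2


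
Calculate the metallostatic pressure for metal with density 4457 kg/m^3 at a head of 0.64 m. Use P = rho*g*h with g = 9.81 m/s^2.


Formula: P = rho * g * h
rho * g = 4457 * 9.81 = 43723.17 N/m^3
P = 43723.17 * 0.64 = 27982.8288 Pa

27982.8288 Pa


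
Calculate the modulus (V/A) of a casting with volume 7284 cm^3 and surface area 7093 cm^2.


Formula: Casting Modulus M = V / A
M = 7284 cm^3 / 7093 cm^2 = 1.0269 cm

Answer: 1.0269 cm


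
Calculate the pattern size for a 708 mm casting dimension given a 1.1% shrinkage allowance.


Formula: L_pattern = L_casting * (1 + shrinkage_rate/100)
Shrinkage factor = 1 + 1.1/100 = 1.011
L_pattern = 708 mm * 1.011 = 715.7880 mm

Final answer: 715.7880 mm


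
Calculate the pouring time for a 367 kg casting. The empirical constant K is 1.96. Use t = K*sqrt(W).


Formula: t = K * sqrt(W)
sqrt(W) = sqrt(367) = 19.15724
t = 1.96 * 19.15724 = 37.5482 s


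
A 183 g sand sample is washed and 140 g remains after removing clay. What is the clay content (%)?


Formula: Clay% = (W_total - W_washed) / W_total * 100
Clay mass = 183 - 140 = 43 g
Clay% = 43 / 183 * 100 = 23.4973%


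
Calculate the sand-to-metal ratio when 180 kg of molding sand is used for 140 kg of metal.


Formula: Sand-to-Metal Ratio = W_sand / W_metal
Ratio = 180 kg / 140 kg = 1.2857

1.2857


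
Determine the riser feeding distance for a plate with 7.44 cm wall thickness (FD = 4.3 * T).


Formula: FD = 4.3 * T  (riser feeding-distance rule)
FD = 4.3 * 7.44 cm = 31.9920 cm

Final answer: 31.9920 cm


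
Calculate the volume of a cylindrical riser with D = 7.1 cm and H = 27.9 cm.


Formula: V = pi * (D/2)^2 * H  (cylinder volume)
Radius = D/2 = 7.1/2 = 3.55 cm
V = pi * 3.55^2 * 27.9 = 1104.6146 cm^3

1104.6146 cm^3


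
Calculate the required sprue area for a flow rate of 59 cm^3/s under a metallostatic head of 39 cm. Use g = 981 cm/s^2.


Formula: v = sqrt(2*g*h), A = Q/v
Velocity: v = sqrt(2 * 981 * 39) = sqrt(76518) = 276.6189 cm/s
Sprue area: A = Q / v = 59 / 276.6189 = 0.2133 cm^2

Final answer: 0.2133 cm^2


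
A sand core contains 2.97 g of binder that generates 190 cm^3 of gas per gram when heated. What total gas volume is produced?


Formula: V_gas = W_binder * gas_evolution_rate
V = 2.97 g * 190 cm^3/g = 564.3000 cm^3

Final answer: 564.3000 cm^3


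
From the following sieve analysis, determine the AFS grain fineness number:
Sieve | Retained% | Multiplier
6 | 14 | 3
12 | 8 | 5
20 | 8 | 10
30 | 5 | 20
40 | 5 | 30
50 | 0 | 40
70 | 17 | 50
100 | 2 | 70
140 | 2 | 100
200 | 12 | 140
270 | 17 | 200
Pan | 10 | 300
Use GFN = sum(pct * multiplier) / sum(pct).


Formula: GFN = sum(pct * multiplier) / sum(pct)
sum(pct * multiplier) = 9682
sum(pct) = 100
GFN = 9682 / 100 = 96.82


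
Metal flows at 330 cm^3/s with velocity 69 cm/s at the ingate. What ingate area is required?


Formula: A_ingate = Q / v  (continuity equation)
A = 330 cm^3/s / 69 cm/s = 4.7826 cm^2


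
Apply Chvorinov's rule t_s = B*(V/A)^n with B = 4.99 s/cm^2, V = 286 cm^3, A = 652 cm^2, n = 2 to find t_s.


Formula: t_s = B * (V/A)^n  (Chvorinov's rule, n=2)
Modulus M = V/A = 286/652 = 0.438650 cm
M^2 = 0.438650^2 = 0.192414 cm^2
t_s = 4.99 * 0.192414 = 0.9601 s


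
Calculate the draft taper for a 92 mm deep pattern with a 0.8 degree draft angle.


Formula: taper = depth * tan(draft_angle)
tan(0.8 deg) = 0.0139635
taper = 92 mm * 0.0139635 = 1.2846 mm

Answer: 1.2846 mm


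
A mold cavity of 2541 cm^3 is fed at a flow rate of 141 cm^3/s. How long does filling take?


Formula: t_fill = V_mold / Q_flow
t = 2541 cm^3 / 141 cm^3/s = 18.0213 s

Answer: 18.0213 s


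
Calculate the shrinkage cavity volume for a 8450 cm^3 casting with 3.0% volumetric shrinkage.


Formula: V_shrink = V_casting * shrinkage_pct / 100
V_shrink = 8450 cm^3 * 3.0 / 100 = 253.5000 cm^3

Final answer: 253.5000 cm^3


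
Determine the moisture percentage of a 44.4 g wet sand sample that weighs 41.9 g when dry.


Formula: MC = (W_wet - W_dry) / W_wet * 100
Water mass = 44.4 - 41.9 = 2.5 g
MC = 2.5 / 44.4 * 100 = 5.6306%

5.6306%


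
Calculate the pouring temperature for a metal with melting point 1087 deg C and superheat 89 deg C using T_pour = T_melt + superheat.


Formula: T_pour = T_melt + Superheat
T_pour = 1087 + 89 = 1176 deg C


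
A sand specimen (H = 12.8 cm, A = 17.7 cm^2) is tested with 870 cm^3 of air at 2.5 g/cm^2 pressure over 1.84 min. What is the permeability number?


Formula: Permeability Number P = (V * H) / (p * A * t)
Numerator: V * H = 870 * 12.8 = 11136.0
Denominator: p * A * t = 2.5 * 17.7 * 1.84 = 81.42
P = 11136.0 / 81.42 = 136.7723

Final answer: 136.7723


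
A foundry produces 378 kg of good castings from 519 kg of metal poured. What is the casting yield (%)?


Formula: Casting Yield = (W_good / W_total) * 100
Yield = (378 kg / 519 kg) * 100 = 72.8324%


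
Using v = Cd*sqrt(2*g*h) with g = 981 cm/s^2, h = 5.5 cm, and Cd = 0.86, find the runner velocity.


Formula: v = Cd * sqrt(2 * g * h)  (Torricelli with discharge coefficient)
2*g*h = 2 * 981 * 5.5 = 10791.0 cm^2/s^2
sqrt(10791.0) = 103.87974 cm/s
v = 0.86 * 103.87974 = 89.3366 cm/s

89.3366 cm/s


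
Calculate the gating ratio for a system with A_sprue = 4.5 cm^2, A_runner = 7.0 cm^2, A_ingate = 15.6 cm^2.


Sprue:Runner:Ingate = 1 : 7.0/4.5 : 15.6/4.5 = 1:1.56:3.47

Final answer: 1:1.56:3.47


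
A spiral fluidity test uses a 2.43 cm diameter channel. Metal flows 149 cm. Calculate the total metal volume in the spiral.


Formula: V = pi * (d/2)^2 * L  (cylinder volume)
Radius = 2.43/2 = 1.215 cm
V = pi * 1.215^2 * 149 = 691.0169 cm^3

691.0169 cm^3


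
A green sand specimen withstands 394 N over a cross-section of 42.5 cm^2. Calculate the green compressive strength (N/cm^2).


Formula: Compressive Strength = Force / Area
Strength = 394 N / 42.5 cm^2 = 9.2706 N/cm^2

Final answer: 9.2706 N/cm^2


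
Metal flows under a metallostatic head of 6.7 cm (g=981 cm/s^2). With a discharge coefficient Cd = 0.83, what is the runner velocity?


Formula: v = Cd * sqrt(2 * g * h)  (Torricelli with discharge coefficient)
2*g*h = 2 * 981 * 6.7 = 13145.4 cm^2/s^2
sqrt(13145.4) = 114.65339 cm/s
v = 0.83 * 114.65339 = 95.1623 cm/s

95.1623 cm/s


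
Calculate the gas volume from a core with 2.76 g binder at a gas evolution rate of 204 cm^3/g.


Formula: V_gas = W_binder * gas_evolution_rate
V = 2.76 g * 204 cm^3/g = 563.0400 cm^3


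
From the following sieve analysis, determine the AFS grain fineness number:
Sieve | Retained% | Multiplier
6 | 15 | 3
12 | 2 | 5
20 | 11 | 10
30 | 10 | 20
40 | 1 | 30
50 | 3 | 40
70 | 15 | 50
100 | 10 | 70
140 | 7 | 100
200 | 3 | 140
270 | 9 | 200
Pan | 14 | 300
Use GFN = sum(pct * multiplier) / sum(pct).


Formula: GFN = sum(pct * multiplier) / sum(pct)
sum(pct * multiplier) = 9085
sum(pct) = 100
GFN = 9085 / 100 = 90.85


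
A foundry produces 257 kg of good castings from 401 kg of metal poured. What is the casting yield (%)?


Formula: Casting Yield = (W_good / W_total) * 100
Yield = (257 kg / 401 kg) * 100 = 64.0898%


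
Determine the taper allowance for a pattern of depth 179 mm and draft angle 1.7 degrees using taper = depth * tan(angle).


Formula: taper = depth * tan(draft_angle)
tan(1.7 deg) = 0.0296793
taper = 179 mm * 0.0296793 = 5.3126 mm

5.3126 mm


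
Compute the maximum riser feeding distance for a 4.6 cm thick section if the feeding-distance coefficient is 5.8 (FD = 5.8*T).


Formula: FD = 5.8 * T  (riser feeding-distance rule)
FD = 5.8 * 4.6 cm = 26.6800 cm

26.6800 cm


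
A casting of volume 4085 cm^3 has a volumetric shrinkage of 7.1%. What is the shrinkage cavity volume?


Formula: V_shrink = V_casting * shrinkage_pct / 100
V_shrink = 4085 cm^3 * 7.1 / 100 = 290.0350 cm^3

290.0350 cm^3


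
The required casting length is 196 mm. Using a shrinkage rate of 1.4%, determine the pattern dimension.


Formula: L_pattern = L_casting * (1 + shrinkage_rate/100)
Shrinkage factor = 1 + 1.4/100 = 1.014
L_pattern = 196 mm * 1.014 = 198.7440 mm

Answer: 198.7440 mm


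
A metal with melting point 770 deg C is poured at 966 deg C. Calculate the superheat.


Formula: Superheat = T_pour - T_melt
Superheat = 966 - 770 = 196 deg C


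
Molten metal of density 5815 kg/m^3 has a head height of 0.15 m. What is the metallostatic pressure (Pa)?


Formula: P = rho * g * h
rho * g = 5815 * 9.81 = 57045.15 N/m^3
P = 57045.15 * 0.15 = 8556.7725 Pa

Final answer: 8556.7725 Pa


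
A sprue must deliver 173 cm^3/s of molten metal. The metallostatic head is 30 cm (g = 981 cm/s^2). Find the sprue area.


Formula: v = sqrt(2*g*h), A = Q/v
Velocity: v = sqrt(2 * 981 * 30) = sqrt(58860) = 242.6108 cm/s
Sprue area: A = Q / v = 173 / 242.6108 = 0.7131 cm^2


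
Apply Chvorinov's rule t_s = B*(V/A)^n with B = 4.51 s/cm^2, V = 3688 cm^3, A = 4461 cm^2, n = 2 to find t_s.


Formula: t_s = B * (V/A)^n  (Chvorinov's rule, n=2)
Modulus M = V/A = 3688/4461 = 0.826720 cm
M^2 = 0.826720^2 = 0.683466 cm^2
t_s = 4.51 * 0.683466 = 3.0824 s


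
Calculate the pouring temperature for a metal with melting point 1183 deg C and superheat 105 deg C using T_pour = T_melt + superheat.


Formula: T_pour = T_melt + Superheat
T_pour = 1183 + 105 = 1288 deg C

1288 deg C


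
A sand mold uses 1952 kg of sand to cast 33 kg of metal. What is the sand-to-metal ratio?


Formula: Sand-to-Metal Ratio = W_sand / W_metal
Ratio = 1952 kg / 33 kg = 59.1515


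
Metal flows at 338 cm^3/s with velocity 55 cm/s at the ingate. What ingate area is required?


Formula: A_ingate = Q / v  (continuity equation)
A = 338 cm^3/s / 55 cm/s = 6.1455 cm^2

6.1455 cm^2


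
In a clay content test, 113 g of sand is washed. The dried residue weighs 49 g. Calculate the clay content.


Formula: Clay% = (W_total - W_washed) / W_total * 100
Clay mass = 113 - 49 = 64 g
Clay% = 64 / 113 * 100 = 56.6372%

Final answer: 56.6372%


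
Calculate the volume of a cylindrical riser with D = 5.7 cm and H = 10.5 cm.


Formula: V = pi * (D/2)^2 * H  (cylinder volume)
Radius = D/2 = 5.7/2 = 2.85 cm
V = pi * 2.85^2 * 10.5 = 267.9347 cm^3

267.9347 cm^3


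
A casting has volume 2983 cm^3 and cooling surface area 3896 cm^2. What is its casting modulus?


Formula: Casting Modulus M = V / A
M = 2983 cm^3 / 3896 cm^2 = 0.7657 cm


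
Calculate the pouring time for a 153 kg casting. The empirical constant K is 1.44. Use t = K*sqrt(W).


Formula: t = K * sqrt(W)
sqrt(W) = sqrt(153) = 12.36932
t = 1.44 * 12.36932 = 17.8118 s

Final answer: 17.8118 s


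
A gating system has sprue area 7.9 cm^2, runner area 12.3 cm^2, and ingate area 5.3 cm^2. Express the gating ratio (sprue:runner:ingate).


Sprue:Runner:Ingate = 1 : 12.3/7.9 : 5.3/7.9 = 1:1.56:0.67

Answer: 1:1.56:0.67


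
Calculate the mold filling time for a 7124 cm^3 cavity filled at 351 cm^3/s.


Formula: t_fill = V_mold / Q_flow
t = 7124 cm^3 / 351 cm^3/s = 20.2963 s

20.2963 s


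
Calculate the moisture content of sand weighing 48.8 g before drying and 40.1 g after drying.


Formula: MC = (W_wet - W_dry) / W_wet * 100
Water mass = 48.8 - 40.1 = 8.7 g
MC = 8.7 / 48.8 * 100 = 17.8279%

Final answer: 17.8279%


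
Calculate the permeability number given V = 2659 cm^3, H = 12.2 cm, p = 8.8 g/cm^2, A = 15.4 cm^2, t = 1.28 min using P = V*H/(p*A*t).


Formula: Permeability Number P = (V * H) / (p * A * t)
Numerator: V * H = 2659 * 12.2 = 32439.8
Denominator: p * A * t = 8.8 * 15.4 * 1.28 = 173.4656
P = 32439.8 / 173.4656 = 187.0100

Final answer: 187.0100


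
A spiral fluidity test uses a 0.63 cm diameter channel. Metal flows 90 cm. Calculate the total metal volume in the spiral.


Formula: V = pi * (d/2)^2 * L  (cylinder volume)
Radius = 0.63/2 = 0.315 cm
V = pi * 0.315^2 * 90 = 28.0552 cm^3


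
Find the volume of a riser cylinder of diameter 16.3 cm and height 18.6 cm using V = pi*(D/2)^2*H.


Formula: V = pi * (D/2)^2 * H  (cylinder volume)
Radius = D/2 = 16.3/2 = 8.15 cm
V = pi * 8.15^2 * 18.6 = 3881.3073 cm^3

Final answer: 3881.3073 cm^3


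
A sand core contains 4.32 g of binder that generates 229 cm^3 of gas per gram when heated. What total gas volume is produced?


Formula: V_gas = W_binder * gas_evolution_rate
V = 4.32 g * 229 cm^3/g = 989.2800 cm^3


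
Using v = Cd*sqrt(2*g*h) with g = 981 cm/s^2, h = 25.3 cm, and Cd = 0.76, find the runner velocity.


Formula: v = Cd * sqrt(2 * g * h)  (Torricelli with discharge coefficient)
2*g*h = 2 * 981 * 25.3 = 49638.6 cm^2/s^2
sqrt(49638.6) = 222.79722 cm/s
v = 0.76 * 222.79722 = 169.3259 cm/s

Final answer: 169.3259 cm/s


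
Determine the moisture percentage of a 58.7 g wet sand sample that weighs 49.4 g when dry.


Formula: MC = (W_wet - W_dry) / W_wet * 100
Water mass = 58.7 - 49.4 = 9.3 g
MC = 9.3 / 58.7 * 100 = 15.8433%

Final answer: 15.8433%


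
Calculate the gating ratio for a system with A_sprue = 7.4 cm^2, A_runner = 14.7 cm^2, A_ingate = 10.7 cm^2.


Sprue:Runner:Ingate = 1 : 14.7/7.4 : 10.7/7.4 = 1:1.99:1.45

1:1.99:1.45


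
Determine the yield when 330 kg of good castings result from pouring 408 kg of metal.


Formula: Casting Yield = (W_good / W_total) * 100
Yield = (330 kg / 408 kg) * 100 = 80.8824%

80.8824%


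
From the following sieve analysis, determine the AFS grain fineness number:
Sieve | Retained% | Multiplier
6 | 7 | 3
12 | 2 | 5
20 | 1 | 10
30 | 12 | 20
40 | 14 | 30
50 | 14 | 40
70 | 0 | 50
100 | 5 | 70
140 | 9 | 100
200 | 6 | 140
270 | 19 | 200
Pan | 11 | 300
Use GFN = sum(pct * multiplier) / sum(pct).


Formula: GFN = sum(pct * multiplier) / sum(pct)
sum(pct * multiplier) = 10451
sum(pct) = 100
GFN = 10451 / 100 = 104.51

Answer: 104.51


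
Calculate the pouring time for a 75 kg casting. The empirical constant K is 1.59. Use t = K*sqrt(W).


Formula: t = K * sqrt(W)
sqrt(W) = sqrt(75) = 8.66025
t = 1.59 * 8.66025 = 13.7698 s

Final answer: 13.7698 s


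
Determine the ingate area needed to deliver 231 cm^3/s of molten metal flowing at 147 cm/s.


Formula: A_ingate = Q / v  (continuity equation)
A = 231 cm^3/s / 147 cm/s = 1.5714 cm^2

Final answer: 1.5714 cm^2


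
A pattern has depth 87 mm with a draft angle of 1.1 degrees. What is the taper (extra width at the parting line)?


Formula: taper = depth * tan(draft_angle)
tan(1.1 deg) = 0.0192010
taper = 87 mm * 0.0192010 = 1.6705 mm

1.6705 mm


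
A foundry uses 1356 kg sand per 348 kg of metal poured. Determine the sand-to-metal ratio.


Formula: Sand-to-Metal Ratio = W_sand / W_metal
Ratio = 1356 kg / 348 kg = 3.8966

3.8966


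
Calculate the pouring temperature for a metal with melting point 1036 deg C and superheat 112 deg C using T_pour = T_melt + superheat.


Formula: T_pour = T_melt + Superheat
T_pour = 1036 + 112 = 1148 deg C


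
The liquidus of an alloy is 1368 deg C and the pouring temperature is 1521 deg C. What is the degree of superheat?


Formula: Superheat = T_pour - T_melt
Superheat = 1521 - 1368 = 153 deg C

Answer: 153 deg C


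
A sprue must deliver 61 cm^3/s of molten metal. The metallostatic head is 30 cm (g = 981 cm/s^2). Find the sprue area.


Formula: v = sqrt(2*g*h), A = Q/v
Velocity: v = sqrt(2 * 981 * 30) = sqrt(58860) = 242.6108 cm/s
Sprue area: A = Q / v = 61 / 242.6108 = 0.2514 cm^2

Answer: 0.2514 cm^2


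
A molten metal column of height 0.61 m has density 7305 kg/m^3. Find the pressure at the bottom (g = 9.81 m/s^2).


Formula: P = rho * g * h
rho * g = 7305 * 9.81 = 71662.05 N/m^3
P = 71662.05 * 0.61 = 43713.8505 Pa

Final answer: 43713.8505 Pa


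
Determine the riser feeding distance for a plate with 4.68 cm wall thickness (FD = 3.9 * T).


Formula: FD = 3.9 * T  (riser feeding-distance rule)
FD = 3.9 * 4.68 cm = 18.2520 cm

Final answer: 18.2520 cm


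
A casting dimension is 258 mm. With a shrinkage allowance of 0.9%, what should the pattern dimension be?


Formula: L_pattern = L_casting * (1 + shrinkage_rate/100)
Shrinkage factor = 1 + 0.9/100 = 1.009
L_pattern = 258 mm * 1.009 = 260.3220 mm

260.3220 mm


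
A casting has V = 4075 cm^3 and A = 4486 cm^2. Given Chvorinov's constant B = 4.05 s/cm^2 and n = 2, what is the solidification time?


Formula: t_s = B * (V/A)^n  (Chvorinov's rule, n=2)
Modulus M = V/A = 4075/4486 = 0.908382 cm
M^2 = 0.908382^2 = 0.825158 cm^2
t_s = 4.05 * 0.825158 = 3.3419 s


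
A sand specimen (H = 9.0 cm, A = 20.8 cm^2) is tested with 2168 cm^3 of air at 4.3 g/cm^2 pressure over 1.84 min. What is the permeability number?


Formula: Permeability Number P = (V * H) / (p * A * t)
Numerator: V * H = 2168 * 9.0 = 19512.0
Denominator: p * A * t = 4.3 * 20.8 * 1.84 = 164.5696
P = 19512.0 / 164.5696 = 118.5638

Final answer: 118.5638


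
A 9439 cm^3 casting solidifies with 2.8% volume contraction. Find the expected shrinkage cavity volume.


Formula: V_shrink = V_casting * shrinkage_pct / 100
V_shrink = 9439 cm^3 * 2.8 / 100 = 264.2920 cm^3

Answer: 264.2920 cm^3


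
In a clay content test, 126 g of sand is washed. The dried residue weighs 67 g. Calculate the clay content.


Formula: Clay% = (W_total - W_washed) / W_total * 100
Clay mass = 126 - 67 = 59 g
Clay% = 59 / 126 * 100 = 46.8254%

Final answer: 46.8254%


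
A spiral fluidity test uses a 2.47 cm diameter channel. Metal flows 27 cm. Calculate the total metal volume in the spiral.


Formula: V = pi * (d/2)^2 * L  (cylinder volume)
Radius = 2.47/2 = 1.235 cm
V = pi * 1.235^2 * 27 = 129.3742 cm^3


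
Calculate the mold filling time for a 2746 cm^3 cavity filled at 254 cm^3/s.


Formula: t_fill = V_mold / Q_flow
t = 2746 cm^3 / 254 cm^3/s = 10.8110 s

Answer: 10.8110 s


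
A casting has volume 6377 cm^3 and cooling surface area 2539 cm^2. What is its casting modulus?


Formula: Casting Modulus M = V / A
M = 6377 cm^3 / 2539 cm^2 = 2.5116 cm


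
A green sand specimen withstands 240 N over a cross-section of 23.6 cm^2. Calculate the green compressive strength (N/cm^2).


Formula: Compressive Strength = Force / Area
Strength = 240 N / 23.6 cm^2 = 10.1695 N/cm^2

Final answer: 10.1695 N/cm^2


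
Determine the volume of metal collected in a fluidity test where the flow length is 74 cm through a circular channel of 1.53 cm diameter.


Formula: V = pi * (d/2)^2 * L  (cylinder volume)
Radius = 1.53/2 = 0.765 cm
V = pi * 0.765^2 * 74 = 136.0519 cm^3

136.0519 cm^3


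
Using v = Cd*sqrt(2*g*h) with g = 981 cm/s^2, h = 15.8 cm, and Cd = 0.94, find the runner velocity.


Formula: v = Cd * sqrt(2 * g * h)  (Torricelli with discharge coefficient)
2*g*h = 2 * 981 * 15.8 = 30999.6 cm^2/s^2
sqrt(30999.6) = 176.06703 cm/s
v = 0.94 * 176.06703 = 165.5030 cm/s


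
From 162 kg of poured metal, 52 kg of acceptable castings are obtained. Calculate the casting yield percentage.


Formula: Casting Yield = (W_good / W_total) * 100
Yield = (52 kg / 162 kg) * 100 = 32.0988%


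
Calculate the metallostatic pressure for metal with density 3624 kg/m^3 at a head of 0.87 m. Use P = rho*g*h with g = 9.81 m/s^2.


Formula: P = rho * g * h
rho * g = 3624 * 9.81 = 35551.44 N/m^3
P = 35551.44 * 0.87 = 30929.7528 Pa

Final answer: 30929.7528 Pa


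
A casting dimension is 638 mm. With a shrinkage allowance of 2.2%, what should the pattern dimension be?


Formula: L_pattern = L_casting * (1 + shrinkage_rate/100)
Shrinkage factor = 1 + 2.2/100 = 1.022
L_pattern = 638 mm * 1.022 = 652.0360 mm

652.0360 mm


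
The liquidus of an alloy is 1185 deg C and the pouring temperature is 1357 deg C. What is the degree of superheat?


Formula: Superheat = T_pour - T_melt
Superheat = 1357 - 1185 = 172 deg C

Answer: 172 deg C


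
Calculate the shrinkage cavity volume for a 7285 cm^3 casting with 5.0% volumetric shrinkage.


Formula: V_shrink = V_casting * shrinkage_pct / 100
V_shrink = 7285 cm^3 * 5.0 / 100 = 364.2500 cm^3

Final answer: 364.2500 cm^3


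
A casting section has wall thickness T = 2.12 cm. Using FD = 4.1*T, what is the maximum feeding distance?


Formula: FD = 4.1 * T  (riser feeding-distance rule)
FD = 4.1 * 2.12 cm = 8.6920 cm


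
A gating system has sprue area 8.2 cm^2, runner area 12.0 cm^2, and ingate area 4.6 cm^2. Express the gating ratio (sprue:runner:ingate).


Sprue:Runner:Ingate = 1 : 12.0/8.2 : 4.6/8.2 = 1:1.46:0.56


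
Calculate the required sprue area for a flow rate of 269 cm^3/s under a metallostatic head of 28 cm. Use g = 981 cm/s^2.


Formula: v = sqrt(2*g*h), A = Q/v
Velocity: v = sqrt(2 * 981 * 28) = sqrt(54936) = 234.3843 cm/s
Sprue area: A = Q / v = 269 / 234.3843 = 1.1477 cm^2


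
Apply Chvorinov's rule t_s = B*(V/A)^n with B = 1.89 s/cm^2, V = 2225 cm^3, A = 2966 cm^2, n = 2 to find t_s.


Formula: t_s = B * (V/A)^n  (Chvorinov's rule, n=2)
Modulus M = V/A = 2225/2966 = 0.750169 cm
M^2 = 0.750169^2 = 0.562754 cm^2
t_s = 1.89 * 0.562754 = 1.0636 s


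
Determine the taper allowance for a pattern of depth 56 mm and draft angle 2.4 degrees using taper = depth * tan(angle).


Formula: taper = depth * tan(draft_angle)
tan(2.4 deg) = 0.0419124
taper = 56 mm * 0.0419124 = 2.3471 mm

2.3471 mm


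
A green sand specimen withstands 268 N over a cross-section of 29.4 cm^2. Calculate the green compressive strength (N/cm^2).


Formula: Compressive Strength = Force / Area
Strength = 268 N / 29.4 cm^2 = 9.1156 N/cm^2


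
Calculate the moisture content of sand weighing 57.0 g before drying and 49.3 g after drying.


Formula: MC = (W_wet - W_dry) / W_wet * 100
Water mass = 57.0 - 49.3 = 7.7 g
MC = 7.7 / 57.0 * 100 = 13.5088%

Final answer: 13.5088%


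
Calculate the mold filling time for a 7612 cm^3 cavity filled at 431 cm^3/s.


Formula: t_fill = V_mold / Q_flow
t = 7612 cm^3 / 431 cm^3/s = 17.6613 s


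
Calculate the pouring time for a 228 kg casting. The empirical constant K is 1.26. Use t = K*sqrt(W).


Formula: t = K * sqrt(W)
sqrt(W) = sqrt(228) = 15.09967
t = 1.26 * 15.09967 = 19.0256 s


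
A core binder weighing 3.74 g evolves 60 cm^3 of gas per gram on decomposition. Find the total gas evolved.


Formula: V_gas = W_binder * gas_evolution_rate
V = 3.74 g * 60 cm^3/g = 224.4000 cm^3

Answer: 224.4000 cm^3


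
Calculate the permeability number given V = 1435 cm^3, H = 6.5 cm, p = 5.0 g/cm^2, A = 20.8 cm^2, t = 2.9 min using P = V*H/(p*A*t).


Formula: Permeability Number P = (V * H) / (p * A * t)
Numerator: V * H = 1435 * 6.5 = 9327.5
Denominator: p * A * t = 5.0 * 20.8 * 2.9 = 301.6
P = 9327.5 / 301.6 = 30.9267

Final answer: 30.9267


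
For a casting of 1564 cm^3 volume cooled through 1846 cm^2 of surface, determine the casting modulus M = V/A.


Formula: Casting Modulus M = V / A
M = 1564 cm^3 / 1846 cm^2 = 0.8472 cm

Final answer: 0.8472 cm


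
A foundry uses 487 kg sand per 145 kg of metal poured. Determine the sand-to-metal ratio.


Formula: Sand-to-Metal Ratio = W_sand / W_metal
Ratio = 487 kg / 145 kg = 3.3586


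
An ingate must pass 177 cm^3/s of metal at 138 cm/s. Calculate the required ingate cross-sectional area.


Formula: A_ingate = Q / v  (continuity equation)
A = 177 cm^3/s / 138 cm/s = 1.2826 cm^2

Final answer: 1.2826 cm^2


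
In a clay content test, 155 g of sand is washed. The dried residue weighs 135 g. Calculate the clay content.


Formula: Clay% = (W_total - W_washed) / W_total * 100
Clay mass = 155 - 135 = 20 g
Clay% = 20 / 155 * 100 = 12.9032%

Answer: 12.9032%


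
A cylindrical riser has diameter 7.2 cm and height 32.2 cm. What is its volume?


Formula: V = pi * (D/2)^2 * H  (cylinder volume)
Radius = D/2 = 7.2/2 = 3.6 cm
V = pi * 3.6^2 * 32.2 = 1311.0243 cm^3

Answer: 1311.0243 cm^3


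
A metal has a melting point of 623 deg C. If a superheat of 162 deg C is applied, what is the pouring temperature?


Formula: T_pour = T_melt + Superheat
T_pour = 623 + 162 = 785 deg C

Final answer: 785 deg C


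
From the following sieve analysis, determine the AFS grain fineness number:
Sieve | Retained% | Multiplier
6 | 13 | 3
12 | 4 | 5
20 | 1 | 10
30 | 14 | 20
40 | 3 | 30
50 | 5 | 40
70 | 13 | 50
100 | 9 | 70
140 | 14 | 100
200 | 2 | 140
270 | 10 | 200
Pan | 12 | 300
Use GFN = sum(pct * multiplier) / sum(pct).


Formula: GFN = sum(pct * multiplier) / sum(pct)
sum(pct * multiplier) = 9199
sum(pct) = 100
GFN = 9199 / 100 = 91.99


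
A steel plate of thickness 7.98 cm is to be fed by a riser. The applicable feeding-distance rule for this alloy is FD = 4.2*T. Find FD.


Formula: FD = 4.2 * T  (riser feeding-distance rule)
FD = 4.2 * 7.98 cm = 33.5160 cm

33.5160 cm


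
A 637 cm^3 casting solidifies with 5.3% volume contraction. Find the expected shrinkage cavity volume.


Formula: V_shrink = V_casting * shrinkage_pct / 100
V_shrink = 637 cm^3 * 5.3 / 100 = 33.7610 cm^3


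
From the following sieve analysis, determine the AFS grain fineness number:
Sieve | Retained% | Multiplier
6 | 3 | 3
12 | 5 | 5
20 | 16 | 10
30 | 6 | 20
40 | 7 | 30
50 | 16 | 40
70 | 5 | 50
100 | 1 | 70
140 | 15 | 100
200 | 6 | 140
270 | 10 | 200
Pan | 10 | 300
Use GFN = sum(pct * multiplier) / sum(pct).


Formula: GFN = sum(pct * multiplier) / sum(pct)
sum(pct * multiplier) = 8824
sum(pct) = 100
GFN = 8824 / 100 = 88.24


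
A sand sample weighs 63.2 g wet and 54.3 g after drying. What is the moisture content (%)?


Formula: MC = (W_wet - W_dry) / W_wet * 100
Water mass = 63.2 - 54.3 = 8.9 g
MC = 8.9 / 63.2 * 100 = 14.0823%

Answer: 14.0823%


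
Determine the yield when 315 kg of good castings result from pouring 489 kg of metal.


Formula: Casting Yield = (W_good / W_total) * 100
Yield = (315 kg / 489 kg) * 100 = 64.4172%

64.4172%


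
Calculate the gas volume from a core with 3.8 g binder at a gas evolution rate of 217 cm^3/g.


Formula: V_gas = W_binder * gas_evolution_rate
V = 3.8 g * 217 cm^3/g = 824.6000 cm^3

824.6000 cm^3


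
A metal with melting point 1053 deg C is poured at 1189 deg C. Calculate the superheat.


Formula: Superheat = T_pour - T_melt
Superheat = 1189 - 1053 = 136 deg C


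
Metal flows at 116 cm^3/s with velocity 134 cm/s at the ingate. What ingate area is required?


Formula: A_ingate = Q / v  (continuity equation)
A = 116 cm^3/s / 134 cm/s = 0.8657 cm^2


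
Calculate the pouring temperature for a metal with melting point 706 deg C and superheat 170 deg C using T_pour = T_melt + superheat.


Formula: T_pour = T_melt + Superheat
T_pour = 706 + 170 = 876 deg C

876 deg C


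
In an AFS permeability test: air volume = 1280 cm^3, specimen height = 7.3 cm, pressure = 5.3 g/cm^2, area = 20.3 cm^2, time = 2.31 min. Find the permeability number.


Formula: Permeability Number P = (V * H) / (p * A * t)
Numerator: V * H = 1280 * 7.3 = 9344.0
Denominator: p * A * t = 5.3 * 20.3 * 2.31 = 248.5329
P = 9344.0 / 248.5329 = 37.5966

37.5966


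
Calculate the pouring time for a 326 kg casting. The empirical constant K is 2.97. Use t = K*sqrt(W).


Formula: t = K * sqrt(W)
sqrt(W) = sqrt(326) = 18.05547
t = 2.97 * 18.05547 = 53.6247 s


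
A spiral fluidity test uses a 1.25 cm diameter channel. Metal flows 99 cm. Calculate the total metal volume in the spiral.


Formula: V = pi * (d/2)^2 * L  (cylinder volume)
Radius = 1.25/2 = 0.625 cm
V = pi * 0.625^2 * 99 = 121.4913 cm^3

Answer: 121.4913 cm^3


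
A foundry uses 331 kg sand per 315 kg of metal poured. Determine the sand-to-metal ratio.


Formula: Sand-to-Metal Ratio = W_sand / W_metal
Ratio = 331 kg / 315 kg = 1.0508

Final answer: 1.0508


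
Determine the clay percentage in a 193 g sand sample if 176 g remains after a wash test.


Formula: Clay% = (W_total - W_washed) / W_total * 100
Clay mass = 193 - 176 = 17 g
Clay% = 17 / 193 * 100 = 8.8083%

Final answer: 8.8083%


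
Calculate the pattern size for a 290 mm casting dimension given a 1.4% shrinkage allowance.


Formula: L_pattern = L_casting * (1 + shrinkage_rate/100)
Shrinkage factor = 1 + 1.4/100 = 1.014
L_pattern = 290 mm * 1.014 = 294.0600 mm

Answer: 294.0600 mm


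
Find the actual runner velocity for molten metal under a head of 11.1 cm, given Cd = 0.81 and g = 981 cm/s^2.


Formula: v = Cd * sqrt(2 * g * h)  (Torricelli with discharge coefficient)
2*g*h = 2 * 981 * 11.1 = 21778.2 cm^2/s^2
sqrt(21778.2) = 147.57439 cm/s
v = 0.81 * 147.57439 = 119.5353 cm/s


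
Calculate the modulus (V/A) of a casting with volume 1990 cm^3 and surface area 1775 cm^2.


Formula: Casting Modulus M = V / A
M = 1990 cm^3 / 1775 cm^2 = 1.1211 cm

Final answer: 1.1211 cm


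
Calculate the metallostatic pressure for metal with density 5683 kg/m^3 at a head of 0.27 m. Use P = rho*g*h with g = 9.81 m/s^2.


Formula: P = rho * g * h
rho * g = 5683 * 9.81 = 55750.23 N/m^3
P = 55750.23 * 0.27 = 15052.5621 Pa

Final answer: 15052.5621 Pa


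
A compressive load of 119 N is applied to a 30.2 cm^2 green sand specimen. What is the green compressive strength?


Formula: Compressive Strength = Force / Area
Strength = 119 N / 30.2 cm^2 = 3.9404 N/cm^2

Final answer: 3.9404 N/cm^2


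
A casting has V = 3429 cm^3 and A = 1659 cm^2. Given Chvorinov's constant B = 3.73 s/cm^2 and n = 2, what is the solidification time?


Formula: t_s = B * (V/A)^n  (Chvorinov's rule, n=2)
Modulus M = V/A = 3429/1659 = 2.066908 cm
M^2 = 2.066908^2 = 4.272109 cm^2
t_s = 3.73 * 4.272109 = 15.9350 s


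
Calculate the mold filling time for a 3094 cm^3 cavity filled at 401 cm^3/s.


Formula: t_fill = V_mold / Q_flow
t = 3094 cm^3 / 401 cm^3/s = 7.7157 s

Final answer: 7.7157 s


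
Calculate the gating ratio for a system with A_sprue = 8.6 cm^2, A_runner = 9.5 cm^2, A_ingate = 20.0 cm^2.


Sprue:Runner:Ingate = 1 : 9.5/8.6 : 20.0/8.6 = 1:1.10:2.33

Answer: 1:1.10:2.33


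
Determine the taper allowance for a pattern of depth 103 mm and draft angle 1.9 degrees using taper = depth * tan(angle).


Formula: taper = depth * tan(draft_angle)
tan(1.9 deg) = 0.0331734
taper = 103 mm * 0.0331734 = 3.4169 mm

Answer: 3.4169 mm


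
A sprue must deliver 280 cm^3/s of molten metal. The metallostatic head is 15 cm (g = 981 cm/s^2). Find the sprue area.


Formula: v = sqrt(2*g*h), A = Q/v
Velocity: v = sqrt(2 * 981 * 15) = sqrt(29430) = 171.5517 cm/s
Sprue area: A = Q / v = 280 / 171.5517 = 1.6322 cm^2

Final answer: 1.6322 cm^2


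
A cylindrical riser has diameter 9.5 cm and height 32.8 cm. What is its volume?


Formula: V = pi * (D/2)^2 * H  (cylinder volume)
Radius = D/2 = 9.5/2 = 4.75 cm
V = pi * 4.75^2 * 32.8 = 2324.9356 cm^3

Final answer: 2324.9356 cm^3


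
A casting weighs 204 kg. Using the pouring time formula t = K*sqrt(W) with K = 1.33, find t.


Formula: t = K * sqrt(W)
sqrt(W) = sqrt(204) = 14.28286
t = 1.33 * 14.28286 = 18.9962 s

18.9962 s


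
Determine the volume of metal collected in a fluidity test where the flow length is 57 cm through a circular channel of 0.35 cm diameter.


Formula: V = pi * (d/2)^2 * L  (cylinder volume)
Radius = 0.35/2 = 0.175 cm
V = pi * 0.175^2 * 57 = 5.4840 cm^3

5.4840 cm^3


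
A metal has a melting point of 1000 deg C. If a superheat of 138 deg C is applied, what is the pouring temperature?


Formula: T_pour = T_melt + Superheat
T_pour = 1000 + 138 = 1138 deg C


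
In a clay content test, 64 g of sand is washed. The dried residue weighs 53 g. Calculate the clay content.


Formula: Clay% = (W_total - W_washed) / W_total * 100
Clay mass = 64 - 53 = 11 g
Clay% = 11 / 64 * 100 = 17.1875%

Final answer: 17.1875%


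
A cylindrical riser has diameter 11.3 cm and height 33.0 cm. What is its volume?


Formula: V = pi * (D/2)^2 * H  (cylinder volume)
Radius = D/2 = 11.3/2 = 5.65 cm
V = pi * 5.65^2 * 33.0 = 3309.4872 cm^3

3309.4872 cm^3


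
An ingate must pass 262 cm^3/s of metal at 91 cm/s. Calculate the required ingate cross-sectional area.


Formula: A_ingate = Q / v  (continuity equation)
A = 262 cm^3/s / 91 cm/s = 2.8791 cm^2

Answer: 2.8791 cm^2


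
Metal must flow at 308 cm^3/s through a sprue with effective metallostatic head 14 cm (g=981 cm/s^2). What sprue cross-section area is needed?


Formula: v = sqrt(2*g*h), A = Q/v
Velocity: v = sqrt(2 * 981 * 14) = sqrt(27468) = 165.7347 cm/s
Sprue area: A = Q / v = 308 / 165.7347 = 1.8584 cm^2

1.8584 cm^2


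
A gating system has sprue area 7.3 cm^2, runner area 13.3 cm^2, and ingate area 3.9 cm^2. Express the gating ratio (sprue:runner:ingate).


Sprue:Runner:Ingate = 1 : 13.3/7.3 : 3.9/7.3 = 1:1.82:0.53

1:1.82:0.53


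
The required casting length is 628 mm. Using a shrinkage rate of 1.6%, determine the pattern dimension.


Formula: L_pattern = L_casting * (1 + shrinkage_rate/100)
Shrinkage factor = 1 + 1.6/100 = 1.016
L_pattern = 628 mm * 1.016 = 638.0480 mm

Answer: 638.0480 mm


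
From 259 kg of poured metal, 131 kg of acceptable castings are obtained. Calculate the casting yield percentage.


Formula: Casting Yield = (W_good / W_total) * 100
Yield = (131 kg / 259 kg) * 100 = 50.5792%


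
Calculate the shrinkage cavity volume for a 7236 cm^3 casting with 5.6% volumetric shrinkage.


Formula: V_shrink = V_casting * shrinkage_pct / 100
V_shrink = 7236 cm^3 * 5.6 / 100 = 405.2160 cm^3


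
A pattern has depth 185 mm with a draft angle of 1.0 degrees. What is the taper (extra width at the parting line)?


Formula: taper = depth * tan(draft_angle)
tan(1.0 deg) = 0.0174551
taper = 185 mm * 0.0174551 = 3.2292 mm
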